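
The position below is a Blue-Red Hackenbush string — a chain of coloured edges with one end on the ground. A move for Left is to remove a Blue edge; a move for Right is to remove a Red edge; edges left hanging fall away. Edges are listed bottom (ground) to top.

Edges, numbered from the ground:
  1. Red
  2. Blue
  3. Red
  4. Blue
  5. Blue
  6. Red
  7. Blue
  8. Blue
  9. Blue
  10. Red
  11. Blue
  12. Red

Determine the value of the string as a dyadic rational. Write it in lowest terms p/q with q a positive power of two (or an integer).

-1163/2048

val_1 [R]  L=[·]  R=[0]  — -1
val_2 [RB]  L=[-1]  R=[0]  — -1/2
val_3 [RBR]  L=[-1]  R=[-1/2,0]  — -3/4
val_4 [RBRB]  L=[-1,-3/4]  R=[-1/2,0]  — -5/8
val_5 [RBRBB]  L=[-1,-3/4,-5/8]  R=[-1/2,0]  — -9/16
val_6 [RBRBBR]  L=[-1,-3/4,-5/8]  R=[-9/16,-1/2,0]  — -19/32
val_7 [RBRBBRB]  L=[-1,-3/4,-5/8,-19/32]  R=[-9/16,-1/2,0]  — -37/64
val_8 [RBRBBRBB]  L=[-1,-3/4,-5/8,-19/32,-37/64]  R=[-9/16,-1/2,0]  — -73/128
val_9 [RBRBBRBBB]  L=[-1,-3/4,-5/8,-19/32,-37/64,-73/128]  R=[-9/16,-1/2,0]  — -145/256
val_10 [RBRBBRBBBR]  L=[-1,-3/4,-5/8,-19/32,-37/64,-73/128]  R=[-145/256,-9/16,-1/2,0]  — -291/512
val_11 [RBRBBRBBBRB]  L=[-1,-3/4,-5/8,-19/32,-37/64,-73/128,-291/512]  R=[-145/256,-9/16,-1/2,0]  — -581/1024
val_12 [RBRBBRBBBRBR]  L=[-1,-3/4,-5/8,-19/32,-37/64,-73/128,-291/512]  R=[-581/1024,-145/256,-9/16,-1/2,0]  — -1163/2048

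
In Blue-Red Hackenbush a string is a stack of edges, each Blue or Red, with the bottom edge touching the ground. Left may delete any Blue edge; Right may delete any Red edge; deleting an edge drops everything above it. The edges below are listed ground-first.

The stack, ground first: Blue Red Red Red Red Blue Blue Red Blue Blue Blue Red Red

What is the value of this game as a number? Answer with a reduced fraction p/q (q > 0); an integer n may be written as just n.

441/4096

g_1 [B]  L=[0]  R=[none]  ⇒ 1
g_2 [BR]  L=[0]  R=[1]  ⇒ 1/2
g_3 [BRR]  L=[0]  R=[1/2, 1]  ⇒ 1/4
g_4 [BRRR]  L=[0]  R=[1/4, 1/2, 1]  ⇒ 1/8
g_5 [BRRRR]  L=[0]  R=[1/8, 1/4, 1/2, 1]  ⇒ 1/16
g_6 [BRRRRB]  L=[0, 1/16]  R=[1/8, 1/4, 1/2, 1]  ⇒ 3/32
g_7 [BRRRRBB]  L=[0, 1/16, 3/32]  R=[1/8, 1/4, 1/2, 1]  ⇒ 7/64
g_8 [BRRRRBBR]  L=[0, 1/16, 3/32]  R=[7/64, 1/8, 1/4, 1/2, 1]  ⇒ 13/128
g_9 [BRRRRBBRB]  L=[0, 1/16, 3/32, 13/128]  R=[7/64, 1/8, 1/4, 1/2, 1]  ⇒ 27/256
g_10 [BRRRRBBRBB]  L=[0, 1/16, 3/32, 13/128, 27/256]  R=[7/64, 1/8, 1/4, 1/2, 1]  ⇒ 55/512
g_11 [BRRRRBBRBBB]  L=[0, 1/16, 3/32, 13/128, 27/256, 55/512]  R=[7/64, 1/8, 1/4, 1/2, 1]  ⇒ 111/1024
g_12 [BRRRRBBRBBBR]  L=[0, 1/16, 3/32, 13/128, 27/256, 55/512]  R=[111/1024, 7/64, 1/8, 1/4, 1/2, 1]  ⇒ 221/2048
g_13 [BRRRRBBRBBBRR]  L=[0, 1/16, 3/32, 13/128, 27/256, 55/512]  R=[221/2048, 111/1024, 7/64, 1/8, 1/4, 1/2, 1]  ⇒ 441/4096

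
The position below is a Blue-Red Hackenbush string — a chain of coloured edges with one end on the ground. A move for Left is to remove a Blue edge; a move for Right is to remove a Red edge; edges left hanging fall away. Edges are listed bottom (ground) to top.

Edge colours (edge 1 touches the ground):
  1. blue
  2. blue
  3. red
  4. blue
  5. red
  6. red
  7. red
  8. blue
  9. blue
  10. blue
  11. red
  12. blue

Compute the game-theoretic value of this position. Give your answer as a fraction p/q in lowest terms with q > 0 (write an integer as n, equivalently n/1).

Recurse on prefixes of the 12-edge string blue blue red blue red red red blue blue blue red blue:
val(b) = { 0 | · } = 1
val(bb) = { 0, 1 | · } = 2
val(bbr) = { 0, 1 | 2 } = 3/2
val(bbrb) = { 0, 1, 3/2 | 2 } = 7/4
val(bbrbr) = { 0, 1, 3/2 | 7/4, 2 } = 13/8
val(bbrbrr) = { 0, 1, 3/2 | 13/8, 7/4, 2 } = 25/16
val(bbrbrrr) = { 0, 1, 3/2 | 25/16, 13/8, 7/4, 2 } = 49/32
val(bbrbrrrb) = { 0, 1, 3/2, 49/32 | 25/16, 13/8, 7/4, 2 } = 99/64
val(bbrbrrrbb) = { 0, 1, 3/2, 49/32, 99/64 | 25/16, 13/8, 7/4, 2 } = 199/128
val(bbrbrrrbbb) = { 0, 1, 3/2, 49/32, 99/64, 199/128 | 25/16, 13/8, 7/4, 2 } = 399/256
val(bbrbrrrbbbr) = { 0, 1, 3/2, 49/32, 99/64, 199/128 | 399/256, 25/16, 13/8, 7/4, 2 } = 797/512
val(bbrbrrrbbbrb) = { 0, 1, 3/2, 49/32, 99/64, 199/128, 797/512 | 399/256, 25/16, 13/8, 7/4, 2 } = 1595/1024

1595/1024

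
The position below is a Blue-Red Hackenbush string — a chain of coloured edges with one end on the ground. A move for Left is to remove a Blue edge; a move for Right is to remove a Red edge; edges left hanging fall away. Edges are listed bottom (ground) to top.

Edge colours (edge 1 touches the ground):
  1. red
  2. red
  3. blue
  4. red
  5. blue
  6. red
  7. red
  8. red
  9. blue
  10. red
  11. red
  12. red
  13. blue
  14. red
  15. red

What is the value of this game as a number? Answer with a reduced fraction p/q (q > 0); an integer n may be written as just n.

Build value(s[:k]) for k = 1..15, string s = red red blue red blue red red red blue red red red blue red red.
value(r) = { (no moves) | 0 } => -1
value(rr) = { (no moves) | -1; 0 } => -2
value(rrb) = { -2 | -1; 0 } => -3/2
value(rrbr) = { -2 | -3/2; -1; 0 } => -7/4
value(rrbrb) = { -2; -7/4 | -3/2; -1; 0 } => -13/8
value(rrbrbr) = { -2; -7/4 | -13/8; -3/2; -1; 0 } => -27/16
value(rrbrbrr) = { -2; -7/4 | -27/16; -13/8; -3/2; -1; 0 } => -55/32
value(rrbrbrrr) = { -2; -7/4 | -55/32; -27/16; -13/8; -3/2; -1; 0 } => -111/64
value(rrbrbrrrb) = { -2; -7/4; -111/64 | -55/32; -27/16; -13/8; -3/2; -1; 0 } => -221/128
value(rrbrbrrrbr) = { -2; -7/4; -111/64 | -221/128; -55/32; -27/16; -13/8; -3/2; -1; 0 } => -443/256
value(rrbrbrrrbrr) = { -2; -7/4; -111/64 | -443/256; -221/128; -55/32; -27/16; -13/8; -3/2; -1; 0 } => -887/512
value(rrbrbrrrbrrr) = { -2; -7/4; -111/64 | -887/512; -443/256; -221/128; -55/32; -27/16; -13/8; -3/2; -1; 0 } => -1775/1024
value(rrbrbrrrbrrrb) = { -2; -7/4; -111/64; -1775/1024 | -887/512; -443/256; -221/128; -55/32; -27/16; -13/8; -3/2; -1; 0 } => -3549/2048
value(rrbrbrrrbrrrbr) = { -2; -7/4; -111/64; -1775/1024 | -3549/2048; -887/512; -443/256; -221/128; -55/32; -27/16; -13/8; -3/2; -1; 0 } => -7099/4096
value(rrbrbrrrbrrrbrr) = { -2; -7/4; -111/64; -1775/1024 | -7099/4096; -3549/2048; -887/512; -443/256; -221/128; -55/32; -27/16; -13/8; -3/2; -1; 0 } => -14199/8192

-14199/8192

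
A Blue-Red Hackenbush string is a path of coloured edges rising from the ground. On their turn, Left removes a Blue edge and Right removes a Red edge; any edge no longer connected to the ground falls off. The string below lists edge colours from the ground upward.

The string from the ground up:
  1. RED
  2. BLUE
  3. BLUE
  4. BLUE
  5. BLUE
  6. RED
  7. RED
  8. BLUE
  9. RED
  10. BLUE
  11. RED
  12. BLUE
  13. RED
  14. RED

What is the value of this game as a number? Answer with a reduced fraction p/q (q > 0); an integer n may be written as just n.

-855/8192

Build g(s[:k]) for k = 1..14, string s = RED BLUE BLUE BLUE BLUE RED RED BLUE RED BLUE RED BLUE RED RED.
step 1: add RED to get R; options L={ none } R={ 0 } => -1
step 2: add BLUE to get RB; options L={ -1 } R={ 0 } => -1/2
step 3: add BLUE to get RBB; options L={ -1 -1/2 } R={ 0 } => -1/4
step 4: add BLUE to get RBBB; options L={ -1 -1/2 -1/4 } R={ 0 } => -1/8
step 5: add BLUE to get RBBBB; options L={ -1 -1/2 -1/4 -1/8 } R={ 0 } => -1/16
step 6: add RED to get RBBBBR; options L={ -1 -1/2 -1/4 -1/8 } R={ -1/16 0 } => -3/32
step 7: add RED to get RBBBBRR; options L={ -1 -1/2 -1/4 -1/8 } R={ -3/32 -1/16 0 } => -7/64
step 8: add BLUE to get RBBBBRRB; options L={ -1 -1/2 -1/4 -1/8 -7/64 } R={ -3/32 -1/16 0 } => -13/128
step 9: add RED to get RBBBBRRBR; options L={ -1 -1/2 -1/4 -1/8 -7/64 } R={ -13/128 -3/32 -1/16 0 } => -27/256
step 10: add BLUE to get RBBBBRRBRB; options L={ -1 -1/2 -1/4 -1/8 -7/64 -27/256 } R={ -13/128 -3/32 -1/16 0 } => -53/512
step 11: add RED to get RBBBBRRBRBR; options L={ -1 -1/2 -1/4 -1/8 -7/64 -27/256 } R={ -53/512 -13/128 -3/32 -1/16 0 } => -107/1024
step 12: add BLUE to get RBBBBRRBRBRB; options L={ -1 -1/2 -1/4 -1/8 -7/64 -27/256 -107/1024 } R={ -53/512 -13/128 -3/32 -1/16 0 } => -213/2048
step 13: add RED to get RBBBBRRBRBRBR; options L={ -1 -1/2 -1/4 -1/8 -7/64 -27/256 -107/1024 } R={ -213/2048 -53/512 -13/128 -3/32 -1/16 0 } => -427/4096
step 14: add RED to get RBBBBRRBRBRBRR; options L={ -1 -1/2 -1/4 -1/8 -7/64 -27/256 -107/1024 } R={ -427/4096 -213/2048 -53/512 -13/128 -3/32 -1/16 0 } => -855/8192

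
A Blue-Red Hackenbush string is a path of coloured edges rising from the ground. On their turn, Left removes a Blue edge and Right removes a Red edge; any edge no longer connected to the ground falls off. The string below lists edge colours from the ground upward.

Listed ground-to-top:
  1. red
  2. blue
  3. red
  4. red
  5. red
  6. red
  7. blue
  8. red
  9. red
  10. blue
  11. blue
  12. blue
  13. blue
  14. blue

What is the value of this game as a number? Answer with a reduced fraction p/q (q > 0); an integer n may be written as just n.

Recurse on prefixes of the 14-edge string red blue red red red red blue red red blue blue blue blue blue:
edge 1 of 14 (red): { — | 0 } = -1
edge 2 of 14 (blue): { -1 | 0 } = -1/2
edge 3 of 14 (red): { -1 | -1/2,0 } = -3/4
edge 4 of 14 (red): { -1 | -3/4,-1/2,0 } = -7/8
edge 5 of 14 (red): { -1 | -7/8,-3/4,-1/2,0 } = -15/16
edge 6 of 14 (red): { -1 | -15/16,-7/8,-3/4,-1/2,0 } = -31/32
edge 7 of 14 (blue): { -1,-31/32 | -15/16,-7/8,-3/4,-1/2,0 } = -61/64
edge 8 of 14 (red): { -1,-31/32 | -61/64,-15/16,-7/8,-3/4,-1/2,0 } = -123/128
edge 9 of 14 (red): { -1,-31/32 | -123/128,-61/64,-15/16,-7/8,-3/4,-1/2,0 } = -247/256
edge 10 of 14 (blue): { -1,-31/32,-247/256 | -123/128,-61/64,-15/16,-7/8,-3/4,-1/2,0 } = -493/512
edge 11 of 14 (blue): { -1,-31/32,-247/256,-493/512 | -123/128,-61/64,-15/16,-7/8,-3/4,-1/2,0 } = -985/1024
edge 12 of 14 (blue): { -1,-31/32,-247/256,-493/512,-985/1024 | -123/128,-61/64,-15/16,-7/8,-3/4,-1/2,0 } = -1969/2048
edge 13 of 14 (blue): { -1,-31/32,-247/256,-493/512,-985/1024,-1969/2048 | -123/128,-61/64,-15/16,-7/8,-3/4,-1/2,0 } = -3937/4096
edge 14 of 14 (blue): { -1,-31/32,-247/256,-493/512,-985/1024,-1969/2048,-3937/4096 | -123/128,-61/64,-15/16,-7/8,-3/4,-1/2,0 } = -7873/8192

-7873/8192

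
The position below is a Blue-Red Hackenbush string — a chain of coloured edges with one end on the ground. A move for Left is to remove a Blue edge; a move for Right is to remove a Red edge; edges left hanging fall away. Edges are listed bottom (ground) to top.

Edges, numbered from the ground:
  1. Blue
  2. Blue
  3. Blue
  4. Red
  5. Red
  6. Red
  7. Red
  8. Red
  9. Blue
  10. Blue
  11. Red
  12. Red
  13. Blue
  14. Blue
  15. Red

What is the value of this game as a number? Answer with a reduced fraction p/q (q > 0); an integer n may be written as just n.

value_1 [B]  L=[0]  R=[(no moves)]  gives 1
value_2 [BB]  L=[0; 1]  R=[(no moves)]  gives 2
value_3 [BBB]  L=[0; 1; 2]  R=[(no moves)]  gives 3
value_4 [BBBR]  L=[0; 1; 2]  R=[3]  gives 5/2
value_5 [BBBRR]  L=[0; 1; 2]  R=[5/2; 3]  gives 9/4
value_6 [BBBRRR]  L=[0; 1; 2]  R=[9/4; 5/2; 3]  gives 17/8
value_7 [BBBRRRR]  L=[0; 1; 2]  R=[17/8; 9/4; 5/2; 3]  gives 33/16
value_8 [BBBRRRRR]  L=[0; 1; 2]  R=[33/16; 17/8; 9/4; 5/2; 3]  gives 65/32
value_9 [BBBRRRRRB]  L=[0; 1; 2; 65/32]  R=[33/16; 17/8; 9/4; 5/2; 3]  gives 131/64
value_10 [BBBRRRRRBB]  L=[0; 1; 2; 65/32; 131/64]  R=[33/16; 17/8; 9/4; 5/2; 3]  gives 263/128
value_11 [BBBRRRRRBBR]  L=[0; 1; 2; 65/32; 131/64]  R=[263/128; 33/16; 17/8; 9/4; 5/2; 3]  gives 525/256
value_12 [BBBRRRRRBBRR]  L=[0; 1; 2; 65/32; 131/64]  R=[525/256; 263/128; 33/16; 17/8; 9/4; 5/2; 3]  gives 1049/512
value_13 [BBBRRRRRBBRRB]  L=[0; 1; 2; 65/32; 131/64; 1049/512]  R=[525/256; 263/128; 33/16; 17/8; 9/4; 5/2; 3]  gives 2099/1024
value_14 [BBBRRRRRBBRRBB]  L=[0; 1; 2; 65/32; 131/64; 1049/512; 2099/1024]  R=[525/256; 263/128; 33/16; 17/8; 9/4; 5/2; 3]  gives 4199/2048
value_15 [BBBRRRRRBBRRBBR]  L=[0; 1; 2; 65/32; 131/64; 1049/512; 2099/1024]  R=[4199/2048; 525/256; 263/128; 33/16; 17/8; 9/4; 5/2; 3]  gives 8397/4096

8397/4096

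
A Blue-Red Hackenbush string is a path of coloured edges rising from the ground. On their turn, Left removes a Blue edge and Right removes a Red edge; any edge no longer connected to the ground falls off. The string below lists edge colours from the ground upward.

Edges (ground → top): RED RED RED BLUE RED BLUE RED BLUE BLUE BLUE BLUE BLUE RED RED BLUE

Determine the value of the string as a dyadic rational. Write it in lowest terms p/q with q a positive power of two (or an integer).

-10765/4096

Prefix values for RED RED RED BLUE RED BLUE RED BLUE BLUE BLUE BLUE BLUE RED RED BLUE via {L|R} + simplicity:
value(R) = { — | 0 } so -1
value(RR) = { — | -1 0 } so -2
value(RRR) = { — | -2 -1 0 } so -3
value(RRRB) = { -3 | -2 -1 0 } so -5/2
value(RRRBR) = { -3 | -5/2 -2 -1 0 } so -11/4
value(RRRBRB) = { -3 -11/4 | -5/2 -2 -1 0 } so -21/8
value(RRRBRBR) = { -3 -11/4 | -21/8 -5/2 -2 -1 0 } so -43/16
value(RRRBRBRB) = { -3 -11/4 -43/16 | -21/8 -5/2 -2 -1 0 } so -85/32
value(RRRBRBRBB) = { -3 -11/4 -43/16 -85/32 | -21/8 -5/2 -2 -1 0 } so -169/64
value(RRRBRBRBBB) = { -3 -11/4 -43/16 -85/32 -169/64 | -21/8 -5/2 -2 -1 0 } so -337/128
value(RRRBRBRBBBB) = { -3 -11/4 -43/16 -85/32 -169/64 -337/128 | -21/8 -5/2 -2 -1 0 } so -673/256
value(RRRBRBRBBBBB) = { -3 -11/4 -43/16 -85/32 -169/64 -337/128 -673/256 | -21/8 -5/2 -2 -1 0 } so -1345/512
value(RRRBRBRBBBBBR) = { -3 -11/4 -43/16 -85/32 -169/64 -337/128 -673/256 | -1345/512 -21/8 -5/2 -2 -1 0 } so -2691/1024
value(RRRBRBRBBBBBRR) = { -3 -11/4 -43/16 -85/32 -169/64 -337/128 -673/256 | -2691/1024 -1345/512 -21/8 -5/2 -2 -1 0 } so -5383/2048
value(RRRBRBRBBBBBRRB) = { -3 -11/4 -43/16 -85/32 -169/64 -337/128 -673/256 -5383/2048 | -2691/1024 -1345/512 -21/8 -5/2 -2 -1 0 } so -10765/4096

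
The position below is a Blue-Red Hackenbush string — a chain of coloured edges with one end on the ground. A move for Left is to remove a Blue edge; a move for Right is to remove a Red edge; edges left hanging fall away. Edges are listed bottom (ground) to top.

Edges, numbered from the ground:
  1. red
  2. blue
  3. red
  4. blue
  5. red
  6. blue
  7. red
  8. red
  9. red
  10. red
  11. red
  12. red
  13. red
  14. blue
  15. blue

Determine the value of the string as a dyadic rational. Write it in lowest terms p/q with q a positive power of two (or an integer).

-11257/16384

r: Left { none }, Right { 0 } ⇒ simplest -1
rb: Left { -1 }, Right { 0 } ⇒ simplest -1/2
rbr: Left { -1 }, Right { -1/2; 0 } ⇒ simplest -3/4
rbrb: Left { -1; -3/4 }, Right { -1/2; 0 } ⇒ simplest -5/8
rbrbr: Left { -1; -3/4 }, Right { -5/8; -1/2; 0 } ⇒ simplest -11/16
rbrbrb: Left { -1; -3/4; -11/16 }, Right { -5/8; -1/2; 0 } ⇒ simplest -21/32
rbrbrbr: Left { -1; -3/4; -11/16 }, Right { -21/32; -5/8; -1/2; 0 } ⇒ simplest -43/64
rbrbrbrr: Left { -1; -3/4; -11/16 }, Right { -43/64; -21/32; -5/8; -1/2; 0 } ⇒ simplest -87/128
rbrbrbrrr: Left { -1; -3/4; -11/16 }, Right { -87/128; -43/64; -21/32; -5/8; -1/2; 0 } ⇒ simplest -175/256
rbrbrbrrrr: Left { -1; -3/4; -11/16 }, Right { -175/256; -87/128; -43/64; -21/32; -5/8; -1/2; 0 } ⇒ simplest -351/512
rbrbrbrrrrr: Left { -1; -3/4; -11/16 }, Right { -351/512; -175/256; -87/128; -43/64; -21/32; -5/8; -1/2; 0 } ⇒ simplest -703/1024
rbrbrbrrrrrr: Left { -1; -3/4; -11/16 }, Right { -703/1024; -351/512; -175/256; -87/128; -43/64; -21/32; -5/8; -1/2; 0 } ⇒ simplest -1407/2048
rbrbrbrrrrrrr: Left { -1; -3/4; -11/16 }, Right { -1407/2048; -703/1024; -351/512; -175/256; -87/128; -43/64; -21/32; -5/8; -1/2; 0 } ⇒ simplest -2815/4096
rbrbrbrrrrrrrb: Left { -1; -3/4; -11/16; -2815/4096 }, Right { -1407/2048; -703/1024; -351/512; -175/256; -87/128; -43/64; -21/32; -5/8; -1/2; 0 } ⇒ simplest -5629/8192
rbrbrbrrrrrrrbb: Left { -1; -3/4; -11/16; -2815/4096; -5629/8192 }, Right { -1407/2048; -703/1024; -351/512; -175/256; -87/128; -43/64; -21/32; -5/8; -1/2; 0 } ⇒ simplest -11257/16384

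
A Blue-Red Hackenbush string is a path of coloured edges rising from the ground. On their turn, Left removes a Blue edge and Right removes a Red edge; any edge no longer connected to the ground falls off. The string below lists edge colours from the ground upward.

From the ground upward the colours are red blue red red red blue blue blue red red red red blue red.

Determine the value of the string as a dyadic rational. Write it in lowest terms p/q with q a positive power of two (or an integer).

Recurse on prefixes of the 14-edge string red blue red red red blue blue blue red red red red blue red:
r: Left { ∅ }, Right { 0 } — simplest -1
rb: Left { -1 }, Right { 0 } — simplest -1/2
rbr: Left { -1 }, Right { -1/2; 0 } — simplest -3/4
rbrr: Left { -1 }, Right { -3/4; -1/2; 0 } — simplest -7/8
rbrrr: Left { -1 }, Right { -7/8; -3/4; -1/2; 0 } — simplest -15/16
rbrrrb: Left { -1; -15/16 }, Right { -7/8; -3/4; -1/2; 0 } — simplest -29/32
rbrrrbb: Left { -1; -15/16; -29/32 }, Right { -7/8; -3/4; -1/2; 0 } — simplest -57/64
rbrrrbbb: Left { -1; -15/16; -29/32; -57/64 }, Right { -7/8; -3/4; -1/2; 0 } — simplest -113/128
rbrrrbbbr: Left { -1; -15/16; -29/32; -57/64 }, Right { -113/128; -7/8; -3/4; -1/2; 0 } — simplest -227/256
rbrrrbbbrr: Left { -1; -15/16; -29/32; -57/64 }, Right { -227/256; -113/128; -7/8; -3/4; -1/2; 0 } — simplest -455/512
rbrrrbbbrrr: Left { -1; -15/16; -29/32; -57/64 }, Right { -455/512; -227/256; -113/128; -7/8; -3/4; -1/2; 0 } — simplest -911/1024
rbrrrbbbrrrr: Left { -1; -15/16; -29/32; -57/64 }, Right { -911/1024; -455/512; -227/256; -113/128; -7/8; -3/4; -1/2; 0 } — simplest -1823/2048
rbrrrbbbrrrrb: Left { -1; -15/16; -29/32; -57/64; -1823/2048 }, Right { -911/1024; -455/512; -227/256; -113/128; -7/8; -3/4; -1/2; 0 } — simplest -3645/4096
rbrrrbbbrrrrbr: Left { -1; -15/16; -29/32; -57/64; -1823/2048 }, Right { -3645/4096; -911/1024; -455/512; -227/256; -113/128; -7/8; -3/4; -1/2; 0 } — simplest -7291/8192

-7291/8192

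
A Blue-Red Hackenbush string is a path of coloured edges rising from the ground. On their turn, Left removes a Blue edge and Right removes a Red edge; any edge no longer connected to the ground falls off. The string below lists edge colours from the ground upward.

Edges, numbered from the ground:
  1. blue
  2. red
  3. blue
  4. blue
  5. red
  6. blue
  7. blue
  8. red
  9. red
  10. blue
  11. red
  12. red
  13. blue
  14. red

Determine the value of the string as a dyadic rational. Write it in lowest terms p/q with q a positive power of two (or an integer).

Recurse on prefixes of the 14-edge string blue red blue blue red blue blue red red blue red red blue red:
1 of 14 · b · max L 0 · min R +∞ ⇒ 1
2 of 14 · br · max L 0 · min R 1 ⇒ 1/2
3 of 14 · brb · max L 1/2 · min R 1 ⇒ 3/4
4 of 14 · brbb · max L 3/4 · min R 1 ⇒ 7/8
5 of 14 · brbbr · max L 3/4 · min R 7/8 ⇒ 13/16
6 of 14 · brbbrb · max L 13/16 · min R 7/8 ⇒ 27/32
7 of 14 · brbbrbb · max L 27/32 · min R 7/8 ⇒ 55/64
8 of 14 · brbbrbbr · max L 27/32 · min R 55/64 ⇒ 109/128
9 of 14 · brbbrbbrr · max L 27/32 · min R 109/128 ⇒ 217/256
10 of 14 · brbbrbbrrb · max L 217/256 · min R 109/128 ⇒ 435/512
11 of 14 · brbbrbbrrbr · max L 217/256 · min R 435/512 ⇒ 869/1024
12 of 14 · brbbrbbrrbrr · max L 217/256 · min R 869/1024 ⇒ 1737/2048
13 of 14 · brbbrbbrrbrrb · max L 1737/2048 · min R 869/1024 ⇒ 3475/4096
14 of 14 · brbbrbbrrbrrbr · max L 1737/2048 · min R 3475/4096 ⇒ 6949/8192

6949/8192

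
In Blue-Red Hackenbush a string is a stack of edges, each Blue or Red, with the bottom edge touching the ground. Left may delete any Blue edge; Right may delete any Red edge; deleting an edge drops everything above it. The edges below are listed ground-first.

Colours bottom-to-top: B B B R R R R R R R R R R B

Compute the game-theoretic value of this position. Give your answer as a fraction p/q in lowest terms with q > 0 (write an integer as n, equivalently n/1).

4099/2048

1 of 14 · B · max L 0 · min R +∞ -> 1
2 of 14 · BB · max L 1 · min R +∞ -> 2
3 of 14 · BBB · max L 2 · min R +∞ -> 3
4 of 14 · BBBR · max L 2 · min R 3 -> 5/2
5 of 14 · BBBRR · max L 2 · min R 5/2 -> 9/4
6 of 14 · BBBRRR · max L 2 · min R 9/4 -> 17/8
7 of 14 · BBBRRRR · max L 2 · min R 17/8 -> 33/16
8 of 14 · BBBRRRRR · max L 2 · min R 33/16 -> 65/32
9 of 14 · BBBRRRRRR · max L 2 · min R 65/32 -> 129/64
10 of 14 · BBBRRRRRRR · max L 2 · min R 129/64 -> 257/128
11 of 14 · BBBRRRRRRRR · max L 2 · min R 257/128 -> 513/256
12 of 14 · BBBRRRRRRRRR · max L 2 · min R 513/256 -> 1025/512
13 of 14 · BBBRRRRRRRRRR · max L 2 · min R 1025/512 -> 2049/1024
14 of 14 · BBBRRRRRRRRRRB · max L 2049/1024 · min R 1025/512 -> 4099/2048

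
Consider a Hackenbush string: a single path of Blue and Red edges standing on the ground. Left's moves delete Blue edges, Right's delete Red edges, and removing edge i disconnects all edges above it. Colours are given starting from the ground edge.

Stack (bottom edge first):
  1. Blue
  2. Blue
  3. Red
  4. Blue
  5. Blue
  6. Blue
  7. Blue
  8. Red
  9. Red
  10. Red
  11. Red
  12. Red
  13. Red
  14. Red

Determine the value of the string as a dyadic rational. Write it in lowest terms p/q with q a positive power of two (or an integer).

Prefix values for Blue Blue Red Blue Blue Blue Blue Red Red Red Red Red Red Red via {L|R} + simplicity:
edge 1 of 14 (Blue): { 0 | ∅ } gives 1
edge 2 of 14 (Blue): { 0; 1 | ∅ } gives 2
edge 3 of 14 (Red): { 0; 1 | 2 } gives 3/2
edge 4 of 14 (Blue): { 0; 1; 3/2 | 2 } gives 7/4
edge 5 of 14 (Blue): { 0; 1; 3/2; 7/4 | 2 } gives 15/8
edge 6 of 14 (Blue): { 0; 1; 3/2; 7/4; 15/8 | 2 } gives 31/16
edge 7 of 14 (Blue): { 0; 1; 3/2; 7/4; 15/8; 31/16 | 2 } gives 63/32
edge 8 of 14 (Red): { 0; 1; 3/2; 7/4; 15/8; 31/16 | 63/32; 2 } gives 125/64
edge 9 of 14 (Red): { 0; 1; 3/2; 7/4; 15/8; 31/16 | 125/64; 63/32; 2 } gives 249/128
edge 10 of 14 (Red): { 0; 1; 3/2; 7/4; 15/8; 31/16 | 249/128; 125/64; 63/32; 2 } gives 497/256
edge 11 of 14 (Red): { 0; 1; 3/2; 7/4; 15/8; 31/16 | 497/256; 249/128; 125/64; 63/32; 2 } gives 993/512
edge 12 of 14 (Red): { 0; 1; 3/2; 7/4; 15/8; 31/16 | 993/512; 497/256; 249/128; 125/64; 63/32; 2 } gives 1985/1024
edge 13 of 14 (Red): { 0; 1; 3/2; 7/4; 15/8; 31/16 | 1985/1024; 993/512; 497/256; 249/128; 125/64; 63/32; 2 } gives 3969/2048
edge 14 of 14 (Red): { 0; 1; 3/2; 7/4; 15/8; 31/16 | 3969/2048; 1985/1024; 993/512; 497/256; 249/128; 125/64; 63/32; 2 } gives 7937/4096

7937/4096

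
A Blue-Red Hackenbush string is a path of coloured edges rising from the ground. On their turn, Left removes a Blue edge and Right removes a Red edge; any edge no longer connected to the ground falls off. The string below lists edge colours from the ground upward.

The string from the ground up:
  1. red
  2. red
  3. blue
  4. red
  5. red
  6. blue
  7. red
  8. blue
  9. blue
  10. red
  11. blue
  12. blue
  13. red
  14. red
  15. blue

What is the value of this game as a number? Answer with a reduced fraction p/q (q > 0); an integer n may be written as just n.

-14925/8192

Recurse on prefixes of the 15-edge string red red blue red red blue red blue blue red blue blue red red blue:
g(r) = { (no moves) | 0 } — -1
g(rr) = { (no moves) | -1,0 } — -2
g(rrb) = { -2 | -1,0 } — -3/2
g(rrbr) = { -2 | -3/2,-1,0 } — -7/4
g(rrbrr) = { -2 | -7/4,-3/2,-1,0 } — -15/8
g(rrbrrb) = { -2,-15/8 | -7/4,-3/2,-1,0 } — -29/16
g(rrbrrbr) = { -2,-15/8 | -29/16,-7/4,-3/2,-1,0 } — -59/32
g(rrbrrbrb) = { -2,-15/8,-59/32 | -29/16,-7/4,-3/2,-1,0 } — -117/64
g(rrbrrbrbb) = { -2,-15/8,-59/32,-117/64 | -29/16,-7/4,-3/2,-1,0 } — -233/128
g(rrbrrbrbbr) = { -2,-15/8,-59/32,-117/64 | -233/128,-29/16,-7/4,-3/2,-1,0 } — -467/256
g(rrbrrbrbbrb) = { -2,-15/8,-59/32,-117/64,-467/256 | -233/128,-29/16,-7/4,-3/2,-1,0 } — -933/512
g(rrbrrbrbbrbb) = { -2,-15/8,-59/32,-117/64,-467/256,-933/512 | -233/128,-29/16,-7/4,-3/2,-1,0 } — -1865/1024
g(rrbrrbrbbrbbr) = { -2,-15/8,-59/32,-117/64,-467/256,-933/512 | -1865/1024,-233/128,-29/16,-7/4,-3/2,-1,0 } — -3731/2048
g(rrbrrbrbbrbbrr) = { -2,-15/8,-59/32,-117/64,-467/256,-933/512 | -3731/2048,-1865/1024,-233/128,-29/16,-7/4,-3/2,-1,0 } — -7463/4096
g(rrbrrbrbbrbbrrb) = { -2,-15/8,-59/32,-117/64,-467/256,-933/512,-7463/4096 | -3731/2048,-1865/1024,-233/128,-29/16,-7/4,-3/2,-1,0 } — -14925/8192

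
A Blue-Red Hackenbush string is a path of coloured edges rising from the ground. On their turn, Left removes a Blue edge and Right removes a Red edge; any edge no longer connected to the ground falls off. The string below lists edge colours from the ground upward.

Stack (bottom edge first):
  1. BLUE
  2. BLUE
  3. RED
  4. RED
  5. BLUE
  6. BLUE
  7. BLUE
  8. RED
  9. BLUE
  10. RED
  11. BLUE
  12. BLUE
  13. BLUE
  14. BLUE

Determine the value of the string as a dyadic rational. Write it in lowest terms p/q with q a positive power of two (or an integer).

5983/4096

Build g(s[:k]) for k = 1..14, string s = BLUE BLUE RED RED BLUE BLUE BLUE RED BLUE RED BLUE BLUE BLUE BLUE.
B: Left { 0 }, Right { none } — simplest 1
BB: Left { 0 1 }, Right { none } — simplest 2
BBR: Left { 0 1 }, Right { 2 } — simplest 3/2
BBRR: Left { 0 1 }, Right { 3/2 2 } — simplest 5/4
BBRRB: Left { 0 1 5/4 }, Right { 3/2 2 } — simplest 11/8
BBRRBB: Left { 0 1 5/4 11/8 }, Right { 3/2 2 } — simplest 23/16
BBRRBBB: Left { 0 1 5/4 11/8 23/16 }, Right { 3/2 2 } — simplest 47/32
BBRRBBBR: Left { 0 1 5/4 11/8 23/16 }, Right { 47/32 3/2 2 } — simplest 93/64
BBRRBBBRB: Left { 0 1 5/4 11/8 23/16 93/64 }, Right { 47/32 3/2 2 } — simplest 187/128
BBRRBBBRBR: Left { 0 1 5/4 11/8 23/16 93/64 }, Right { 187/128 47/32 3/2 2 } — simplest 373/256
BBRRBBBRBRB: Left { 0 1 5/4 11/8 23/16 93/64 373/256 }, Right { 187/128 47/32 3/2 2 } — simplest 747/512
BBRRBBBRBRBB: Left { 0 1 5/4 11/8 23/16 93/64 373/256 747/512 }, Right { 187/128 47/32 3/2 2 } — simplest 1495/1024
BBRRBBBRBRBBB: Left { 0 1 5/4 11/8 23/16 93/64 373/256 747/512 1495/1024 }, Right { 187/128 47/32 3/2 2 } — simplest 2991/2048
BBRRBBBRBRBBBB: Left { 0 1 5/4 11/8 23/16 93/64 373/256 747/512 1495/1024 2991/2048 }, Right { 187/128 47/32 3/2 2 } — simplest 5983/4096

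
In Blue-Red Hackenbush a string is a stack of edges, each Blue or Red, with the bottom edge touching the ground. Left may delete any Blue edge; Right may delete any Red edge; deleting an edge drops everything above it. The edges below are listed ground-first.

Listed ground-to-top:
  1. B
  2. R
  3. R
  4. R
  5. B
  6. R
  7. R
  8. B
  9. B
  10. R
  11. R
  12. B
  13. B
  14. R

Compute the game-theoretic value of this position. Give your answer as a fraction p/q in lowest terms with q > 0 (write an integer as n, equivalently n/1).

1229/8192

Build val(s[:k]) for k = 1..14, string s = B R R R B R R B B R R B B R.
val_1 [B]  L=[0]  R=[]  ⇒ 1
val_2 [BR]  L=[0]  R=[1]  ⇒ 1/2
val_3 [BRR]  L=[0]  R=[1/2, 1]  ⇒ 1/4
val_4 [BRRR]  L=[0]  R=[1/4, 1/2, 1]  ⇒ 1/8
val_5 [BRRRB]  L=[0, 1/8]  R=[1/4, 1/2, 1]  ⇒ 3/16
val_6 [BRRRBR]  L=[0, 1/8]  R=[3/16, 1/4, 1/2, 1]  ⇒ 5/32
val_7 [BRRRBRR]  L=[0, 1/8]  R=[5/32, 3/16, 1/4, 1/2, 1]  ⇒ 9/64
val_8 [BRRRBRRB]  L=[0, 1/8, 9/64]  R=[5/32, 3/16, 1/4, 1/2, 1]  ⇒ 19/128
val_9 [BRRRBRRBB]  L=[0, 1/8, 9/64, 19/128]  R=[5/32, 3/16, 1/4, 1/2, 1]  ⇒ 39/256
val_10 [BRRRBRRBBR]  L=[0, 1/8, 9/64, 19/128]  R=[39/256, 5/32, 3/16, 1/4, 1/2, 1]  ⇒ 77/512
val_11 [BRRRBRRBBRR]  L=[0, 1/8, 9/64, 19/128]  R=[77/512, 39/256, 5/32, 3/16, 1/4, 1/2, 1]  ⇒ 153/1024
val_12 [BRRRBRRBBRRB]  L=[0, 1/8, 9/64, 19/128, 153/1024]  R=[77/512, 39/256, 5/32, 3/16, 1/4, 1/2, 1]  ⇒ 307/2048
val_13 [BRRRBRRBBRRBB]  L=[0, 1/8, 9/64, 19/128, 153/1024, 307/2048]  R=[77/512, 39/256, 5/32, 3/16, 1/4, 1/2, 1]  ⇒ 615/4096
val_14 [BRRRBRRBBRRBBR]  L=[0, 1/8, 9/64, 19/128, 153/1024, 307/2048]  R=[615/4096, 77/512, 39/256, 5/32, 3/16, 1/4, 1/2, 1]  ⇒ 1229/8192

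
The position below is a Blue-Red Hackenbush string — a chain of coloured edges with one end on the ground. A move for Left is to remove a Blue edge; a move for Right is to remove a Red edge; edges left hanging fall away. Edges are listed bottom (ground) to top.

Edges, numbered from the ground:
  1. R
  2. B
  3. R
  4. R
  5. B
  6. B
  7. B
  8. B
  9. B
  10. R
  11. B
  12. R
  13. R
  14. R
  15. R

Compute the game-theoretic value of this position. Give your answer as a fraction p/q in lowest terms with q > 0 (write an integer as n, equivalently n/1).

Build v(s[:k]) for k = 1..15, string s = R B R R B B B B B R B R R R R.
step 1: add R to get R; options L={ (no moves) } R={ 0 } so -1
step 2: add B to get RB; options L={ -1 } R={ 0 } so -1/2
step 3: add R to get RBR; options L={ -1 } R={ -1/2; 0 } so -3/4
step 4: add R to get RBRR; options L={ -1 } R={ -3/4; -1/2; 0 } so -7/8
step 5: add B to get RBRRB; options L={ -1; -7/8 } R={ -3/4; -1/2; 0 } so -13/16
step 6: add B to get RBRRBB; options L={ -1; -7/8; -13/16 } R={ -3/4; -1/2; 0 } so -25/32
step 7: add B to get RBRRBBB; options L={ -1; -7/8; -13/16; -25/32 } R={ -3/4; -1/2; 0 } so -49/64
step 8: add B to get RBRRBBBB; options L={ -1; -7/8; -13/16; -25/32; -49/64 } R={ -3/4; -1/2; 0 } so -97/128
step 9: add B to get RBRRBBBBB; options L={ -1; -7/8; -13/16; -25/32; -49/64; -97/128 } R={ -3/4; -1/2; 0 } so -193/256
step 10: add R to get RBRRBBBBBR; options L={ -1; -7/8; -13/16; -25/32; -49/64; -97/128 } R={ -193/256; -3/4; -1/2; 0 } so -387/512
step 11: add B to get RBRRBBBBBRB; options L={ -1; -7/8; -13/16; -25/32; -49/64; -97/128; -387/512 } R={ -193/256; -3/4; -1/2; 0 } so -773/1024
step 12: add R to get RBRRBBBBBRBR; options L={ -1; -7/8; -13/16; -25/32; -49/64; -97/128; -387/512 } R={ -773/1024; -193/256; -3/4; -1/2; 0 } so -1547/2048
step 13: add R to get RBRRBBBBBRBRR; options L={ -1; -7/8; -13/16; -25/32; -49/64; -97/128; -387/512 } R={ -1547/2048; -773/1024; -193/256; -3/4; -1/2; 0 } so -3095/4096
step 14: add R to get RBRRBBBBBRBRRR; options L={ -1; -7/8; -13/16; -25/32; -49/64; -97/128; -387/512 } R={ -3095/4096; -1547/2048; -773/1024; -193/256; -3/4; -1/2; 0 } so -6191/8192
step 15: add R to get RBRRBBBBBRBRRRR; options L={ -1; -7/8; -13/16; -25/32; -49/64; -97/128; -387/512 } R={ -6191/8192; -3095/4096; -1547/2048; -773/1024; -193/256; -3/4; -1/2; 0 } so -12383/16384

-12383/16384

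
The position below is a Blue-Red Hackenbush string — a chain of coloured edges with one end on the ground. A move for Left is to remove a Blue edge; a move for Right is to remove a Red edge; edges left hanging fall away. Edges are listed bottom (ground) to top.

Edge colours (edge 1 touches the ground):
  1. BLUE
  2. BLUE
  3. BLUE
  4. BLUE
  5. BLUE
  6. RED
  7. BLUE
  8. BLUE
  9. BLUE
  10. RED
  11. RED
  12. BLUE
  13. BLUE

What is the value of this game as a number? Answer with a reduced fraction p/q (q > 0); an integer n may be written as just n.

Prefix values for BLUE BLUE BLUE BLUE BLUE RED BLUE BLUE BLUE RED RED BLUE BLUE via {L|R} + simplicity:
B: Left { 0 }, Right { · } => simplest 1
BB: Left { 0, 1 }, Right { · } => simplest 2
BBB: Left { 0, 1, 2 }, Right { · } => simplest 3
BBBB: Left { 0, 1, 2, 3 }, Right { · } => simplest 4
BBBBB: Left { 0, 1, 2, 3, 4 }, Right { · } => simplest 5
BBBBBR: Left { 0, 1, 2, 3, 4 }, Right { 5 } => simplest 9/2
BBBBBRB: Left { 0, 1, 2, 3, 4, 9/2 }, Right { 5 } => simplest 19/4
BBBBBRBB: Left { 0, 1, 2, 3, 4, 9/2, 19/4 }, Right { 5 } => simplest 39/8
BBBBBRBBB: Left { 0, 1, 2, 3, 4, 9/2, 19/4, 39/8 }, Right { 5 } => simplest 79/16
BBBBBRBBBR: Left { 0, 1, 2, 3, 4, 9/2, 19/4, 39/8 }, Right { 79/16, 5 } => simplest 157/32
BBBBBRBBBRR: Left { 0, 1, 2, 3, 4, 9/2, 19/4, 39/8 }, Right { 157/32, 79/16, 5 } => simplest 313/64
BBBBBRBBBRRB: Left { 0, 1, 2, 3, 4, 9/2, 19/4, 39/8, 313/64 }, Right { 157/32, 79/16, 5 } => simplest 627/128
BBBBBRBBBRRBB: Left { 0, 1, 2, 3, 4, 9/2, 19/4, 39/8, 313/64, 627/128 }, Right { 157/32, 79/16, 5 } => simplest 1255/256

1255/256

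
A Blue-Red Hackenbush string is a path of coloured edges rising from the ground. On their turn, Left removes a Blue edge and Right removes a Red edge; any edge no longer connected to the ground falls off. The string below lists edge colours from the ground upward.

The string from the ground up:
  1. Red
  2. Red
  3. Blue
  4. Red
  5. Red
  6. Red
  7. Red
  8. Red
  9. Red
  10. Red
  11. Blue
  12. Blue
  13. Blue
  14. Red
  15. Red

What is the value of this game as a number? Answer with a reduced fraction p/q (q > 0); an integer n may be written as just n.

-16327/8192

v(R) = { · | 0 } — -1
v(RR) = { · | -1, 0 } — -2
v(RRB) = { -2 | -1, 0 } — -3/2
v(RRBR) = { -2 | -3/2, -1, 0 } — -7/4
v(RRBRR) = { -2 | -7/4, -3/2, -1, 0 } — -15/8
v(RRBRRR) = { -2 | -15/8, -7/4, -3/2, -1, 0 } — -31/16
v(RRBRRRR) = { -2 | -31/16, -15/8, -7/4, -3/2, -1, 0 } — -63/32
v(RRBRRRRR) = { -2 | -63/32, -31/16, -15/8, -7/4, -3/2, -1, 0 } — -127/64
v(RRBRRRRRR) = { -2 | -127/64, -63/32, -31/16, -15/8, -7/4, -3/2, -1, 0 } — -255/128
v(RRBRRRRRRR) = { -2 | -255/128, -127/64, -63/32, -31/16, -15/8, -7/4, -3/2, -1, 0 } — -511/256
v(RRBRRRRRRRB) = { -2, -511/256 | -255/128, -127/64, -63/32, -31/16, -15/8, -7/4, -3/2, -1, 0 } — -1021/512
v(RRBRRRRRRRBB) = { -2, -511/256, -1021/512 | -255/128, -127/64, -63/32, -31/16, -15/8, -7/4, -3/2, -1, 0 } — -2041/1024
v(RRBRRRRRRRBBB) = { -2, -511/256, -1021/512, -2041/1024 | -255/128, -127/64, -63/32, -31/16, -15/8, -7/4, -3/2, -1, 0 } — -4081/2048
v(RRBRRRRRRRBBBR) = { -2, -511/256, -1021/512, -2041/1024 | -4081/2048, -255/128, -127/64, -63/32, -31/16, -15/8, -7/4, -3/2, -1, 0 } — -8163/4096
v(RRBRRRRRRRBBBRR) = { -2, -511/256, -1021/512, -2041/1024 | -8163/4096, -4081/2048, -255/128, -127/64, -63/32, -31/16, -15/8, -7/4, -3/2, -1, 0 } — -16327/8192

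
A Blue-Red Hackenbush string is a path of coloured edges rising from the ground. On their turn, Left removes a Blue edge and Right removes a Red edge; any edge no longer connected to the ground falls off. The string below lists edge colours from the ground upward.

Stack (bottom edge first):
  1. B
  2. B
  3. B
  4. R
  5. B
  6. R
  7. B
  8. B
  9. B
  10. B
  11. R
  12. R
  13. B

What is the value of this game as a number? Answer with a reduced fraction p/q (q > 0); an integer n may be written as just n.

2803/1024

step 1: add B to get B; options L={ 0 } R={ none } gives 1
step 2: add B to get BB; options L={ 0, 1 } R={ none } gives 2
step 3: add B to get BBB; options L={ 0, 1, 2 } R={ none } gives 3
step 4: add R to get BBBR; options L={ 0, 1, 2 } R={ 3 } gives 5/2
step 5: add B to get BBBRB; options L={ 0, 1, 2, 5/2 } R={ 3 } gives 11/4
step 6: add R to get BBBRBR; options L={ 0, 1, 2, 5/2 } R={ 11/4, 3 } gives 21/8
step 7: add B to get BBBRBRB; options L={ 0, 1, 2, 5/2, 21/8 } R={ 11/4, 3 } gives 43/16
step 8: add B to get BBBRBRBB; options L={ 0, 1, 2, 5/2, 21/8, 43/16 } R={ 11/4, 3 } gives 87/32
step 9: add B to get BBBRBRBBB; options L={ 0, 1, 2, 5/2, 21/8, 43/16, 87/32 } R={ 11/4, 3 } gives 175/64
step 10: add B to get BBBRBRBBBB; options L={ 0, 1, 2, 5/2, 21/8, 43/16, 87/32, 175/64 } R={ 11/4, 3 } gives 351/128
step 11: add R to get BBBRBRBBBBR; options L={ 0, 1, 2, 5/2, 21/8, 43/16, 87/32, 175/64 } R={ 351/128, 11/4, 3 } gives 701/256
step 12: add R to get BBBRBRBBBBRR; options L={ 0, 1, 2, 5/2, 21/8, 43/16, 87/32, 175/64 } R={ 701/256, 351/128, 11/4, 3 } gives 1401/512
step 13: add B to get BBBRBRBBBBRRB; options L={ 0, 1, 2, 5/2, 21/8, 43/16, 87/32, 175/64, 1401/512 } R={ 701/256, 351/128, 11/4, 3 } gives 2803/1024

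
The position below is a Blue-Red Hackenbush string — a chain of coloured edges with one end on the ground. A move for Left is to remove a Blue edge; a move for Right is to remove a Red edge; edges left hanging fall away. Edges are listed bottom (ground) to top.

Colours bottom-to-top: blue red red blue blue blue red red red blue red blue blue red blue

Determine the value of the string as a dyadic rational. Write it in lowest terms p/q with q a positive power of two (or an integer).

7259/16384

edge 1 of 15 (blue): { 0 | (no moves) } => 1
edge 2 of 15 (red): { 0 | 1 } => 1/2
edge 3 of 15 (red): { 0 | 1/2 1 } => 1/4
edge 4 of 15 (blue): { 0 1/4 | 1/2 1 } => 3/8
edge 5 of 15 (blue): { 0 1/4 3/8 | 1/2 1 } => 7/16
edge 6 of 15 (blue): { 0 1/4 3/8 7/16 | 1/2 1 } => 15/32
edge 7 of 15 (red): { 0 1/4 3/8 7/16 | 15/32 1/2 1 } => 29/64
edge 8 of 15 (red): { 0 1/4 3/8 7/16 | 29/64 15/32 1/2 1 } => 57/128
edge 9 of 15 (red): { 0 1/4 3/8 7/16 | 57/128 29/64 15/32 1/2 1 } => 113/256
edge 10 of 15 (blue): { 0 1/4 3/8 7/16 113/256 | 57/128 29/64 15/32 1/2 1 } => 227/512
edge 11 of 15 (red): { 0 1/4 3/8 7/16 113/256 | 227/512 57/128 29/64 15/32 1/2 1 } => 453/1024
edge 12 of 15 (blue): { 0 1/4 3/8 7/16 113/256 453/1024 | 227/512 57/128 29/64 15/32 1/2 1 } => 907/2048
edge 13 of 15 (blue): { 0 1/4 3/8 7/16 113/256 453/1024 907/2048 | 227/512 57/128 29/64 15/32 1/2 1 } => 1815/4096
edge 14 of 15 (red): { 0 1/4 3/8 7/16 113/256 453/1024 907/2048 | 1815/4096 227/512 57/128 29/64 15/32 1/2 1 } => 3629/8192
edge 15 of 15 (blue): { 0 1/4 3/8 7/16 113/256 453/1024 907/2048 3629/8192 | 1815/4096 227/512 57/128 29/64 15/32 1/2 1 } => 7259/16384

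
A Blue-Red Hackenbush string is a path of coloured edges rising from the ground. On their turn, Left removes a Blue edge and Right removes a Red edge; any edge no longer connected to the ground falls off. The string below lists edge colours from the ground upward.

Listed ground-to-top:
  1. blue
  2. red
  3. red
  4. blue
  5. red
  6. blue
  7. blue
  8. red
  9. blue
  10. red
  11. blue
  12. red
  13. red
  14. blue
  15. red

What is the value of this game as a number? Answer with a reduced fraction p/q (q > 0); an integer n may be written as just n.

5797/16384

step 1: add blue to get b; options L={ 0 } R={ · } => 1
step 2: add red to get br; options L={ 0 } R={ 1 } => 1/2
step 3: add red to get brr; options L={ 0 } R={ 1/2,1 } => 1/4
step 4: add blue to get brrb; options L={ 0,1/4 } R={ 1/2,1 } => 3/8
step 5: add red to get brrbr; options L={ 0,1/4 } R={ 3/8,1/2,1 } => 5/16
step 6: add blue to get brrbrb; options L={ 0,1/4,5/16 } R={ 3/8,1/2,1 } => 11/32
step 7: add blue to get brrbrbb; options L={ 0,1/4,5/16,11/32 } R={ 3/8,1/2,1 } => 23/64
step 8: add red to get brrbrbbr; options L={ 0,1/4,5/16,11/32 } R={ 23/64,3/8,1/2,1 } => 45/128
step 9: add blue to get brrbrbbrb; options L={ 0,1/4,5/16,11/32,45/128 } R={ 23/64,3/8,1/2,1 } => 91/256
step 10: add red to get brrbrbbrbr; options L={ 0,1/4,5/16,11/32,45/128 } R={ 91/256,23/64,3/8,1/2,1 } => 181/512
step 11: add blue to get brrbrbbrbrb; options L={ 0,1/4,5/16,11/32,45/128,181/512 } R={ 91/256,23/64,3/8,1/2,1 } => 363/1024
step 12: add red to get brrbrbbrbrbr; options L={ 0,1/4,5/16,11/32,45/128,181/512 } R={ 363/1024,91/256,23/64,3/8,1/2,1 } => 725/2048
step 13: add red to get brrbrbbrbrbrr; options L={ 0,1/4,5/16,11/32,45/128,181/512 } R={ 725/2048,363/1024,91/256,23/64,3/8,1/2,1 } => 1449/4096
step 14: add blue to get brrbrbbrbrbrrb; options L={ 0,1/4,5/16,11/32,45/128,181/512,1449/4096 } R={ 725/2048,363/1024,91/256,23/64,3/8,1/2,1 } => 2899/8192
step 15: add red to get brrbrbbrbrbrrbr; options L={ 0,1/4,5/16,11/32,45/128,181/512,1449/4096 } R={ 2899/8192,725/2048,363/1024,91/256,23/64,3/8,1/2,1 } => 5797/16384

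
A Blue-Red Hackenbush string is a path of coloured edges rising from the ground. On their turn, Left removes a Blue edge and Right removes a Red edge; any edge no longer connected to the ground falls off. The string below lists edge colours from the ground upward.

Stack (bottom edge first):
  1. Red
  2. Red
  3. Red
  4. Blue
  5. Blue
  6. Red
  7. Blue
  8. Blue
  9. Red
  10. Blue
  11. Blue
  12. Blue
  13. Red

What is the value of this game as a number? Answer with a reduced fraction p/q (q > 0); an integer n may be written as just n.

Prefix values for Red Red Red Blue Blue Red Blue Blue Red Blue Blue Blue Red via {L|R} + simplicity:
1 of 13 · R · max L −∞ · min R 0 — -1
2 of 13 · RR · max L −∞ · min R -1 — -2
3 of 13 · RRR · max L −∞ · min R -2 — -3
4 of 13 · RRRB · max L -3 · min R -2 — -5/2
5 of 13 · RRRBB · max L -5/2 · min R -2 — -9/4
6 of 13 · RRRBBR · max L -5/2 · min R -9/4 — -19/8
7 of 13 · RRRBBRB · max L -19/8 · min R -9/4 — -37/16
8 of 13 · RRRBBRBB · max L -37/16 · min R -9/4 — -73/32
9 of 13 · RRRBBRBBR · max L -37/16 · min R -73/32 — -147/64
10 of 13 · RRRBBRBBRB · max L -147/64 · min R -73/32 — -293/128
11 of 13 · RRRBBRBBRBB · max L -293/128 · min R -73/32 — -585/256
12 of 13 · RRRBBRBBRBBB · max L -585/256 · min R -73/32 — -1169/512
13 of 13 · RRRBBRBBRBBBR · max L -585/256 · min R -1169/512 — -2339/1024

-2339/1024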